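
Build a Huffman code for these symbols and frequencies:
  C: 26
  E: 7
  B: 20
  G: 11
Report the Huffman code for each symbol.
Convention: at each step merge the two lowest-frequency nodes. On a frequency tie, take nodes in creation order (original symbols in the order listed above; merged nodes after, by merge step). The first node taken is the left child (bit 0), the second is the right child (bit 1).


Huffman tree construction:
Step 1: Merge E(7) + G(11) = 18
Step 2: Merge (E+G)(18) + B(20) = 38
Step 3: Merge C(26) + ((E+G)+B)(38) = 64
Read each symbol's code off the tree from the root (left child = 0, right child = 1).

Codes:
  C: 0 (length 1)
  E: 100 (length 3)
  B: 11 (length 2)
  G: 101 (length 3)
Average code length: 120/64 = 1.8750 bits/symbol


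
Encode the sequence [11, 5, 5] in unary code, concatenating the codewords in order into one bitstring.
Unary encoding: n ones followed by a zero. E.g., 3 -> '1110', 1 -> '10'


Encode each number as n ones followed by a terminating 0:
  11 -> 111111111110 (12 bits)
  5 -> 111110 (6 bits)
  5 -> 111110 (6 bits)
Total length = 12 + 6 + 6 = 24 bits.

Unary([11, 5, 5]) = 111111111110111110111110 (24 bits)


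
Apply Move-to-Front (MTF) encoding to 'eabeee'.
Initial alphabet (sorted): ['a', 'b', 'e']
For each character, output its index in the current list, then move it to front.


MTF encoding:
'e': index 2 in ['a', 'b', 'e'] -> ['e', 'a', 'b']
'a': index 1 in ['e', 'a', 'b'] -> ['a', 'e', 'b']
'b': index 2 in ['a', 'e', 'b'] -> ['b', 'a', 'e']
'e': index 2 in ['b', 'a', 'e'] -> ['e', 'b', 'a']
'e': index 0 in ['e', 'b', 'a'] -> ['e', 'b', 'a']
'e': index 0 in ['e', 'b', 'a'] -> ['e', 'b', 'a']


Output: [2, 1, 2, 2, 0, 0]


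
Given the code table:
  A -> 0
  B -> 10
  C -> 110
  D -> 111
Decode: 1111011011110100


Decoding:
111 -> D
10 -> B
110 -> C
111 -> D
10 -> B
10 -> B
0 -> A


Result: DBCDBBA


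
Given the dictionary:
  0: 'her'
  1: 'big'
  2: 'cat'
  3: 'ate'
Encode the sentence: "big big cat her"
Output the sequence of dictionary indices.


Look up each word in the dictionary:
  'big' -> 1
  'big' -> 1
  'cat' -> 2
  'her' -> 0

Encoded: [1, 1, 2, 0]


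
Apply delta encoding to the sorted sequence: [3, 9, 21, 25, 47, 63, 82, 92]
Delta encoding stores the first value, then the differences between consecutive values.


First value: 3
Deltas:
  9 - 3 = 6
  21 - 9 = 12
  25 - 21 = 4
  47 - 25 = 22
  63 - 47 = 16
  82 - 63 = 19
  92 - 82 = 10


Delta encoded: [3, 6, 12, 4, 22, 16, 19, 10]


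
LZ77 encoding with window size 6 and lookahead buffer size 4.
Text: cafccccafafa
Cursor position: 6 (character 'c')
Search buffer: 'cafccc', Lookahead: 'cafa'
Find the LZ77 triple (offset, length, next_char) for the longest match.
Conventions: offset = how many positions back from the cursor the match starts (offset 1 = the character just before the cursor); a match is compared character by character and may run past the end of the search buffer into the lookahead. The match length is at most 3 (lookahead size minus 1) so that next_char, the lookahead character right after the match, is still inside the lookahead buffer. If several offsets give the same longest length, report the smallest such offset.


Try each offset into the search buffer:
  offset=1 (pos 5, char 'c'): match length 1
  offset=2 (pos 4, char 'c'): match length 1
  offset=3 (pos 3, char 'c'): match length 1
  offset=4 (pos 2, char 'f'): match length 0
  offset=5 (pos 1, char 'a'): match length 0
  offset=6 (pos 0, char 'c'): match length 3
Longest match has length 3 at offset 6.
next_char = character at position 6 + 3 = 9 -> 'a'

Best match: offset=6, length=3 (matching 'caf' starting at position 0)
LZ77 triple: (6, 3, 'a')


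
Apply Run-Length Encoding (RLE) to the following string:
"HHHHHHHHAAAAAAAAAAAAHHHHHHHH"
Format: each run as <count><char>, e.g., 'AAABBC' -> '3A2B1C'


Scanning runs left to right:
  i=0: run of 'H' x 8 -> '8H'
  i=8: run of 'A' x 12 -> '12A'
  i=20: run of 'H' x 8 -> '8H'

RLE = 8H12A8H


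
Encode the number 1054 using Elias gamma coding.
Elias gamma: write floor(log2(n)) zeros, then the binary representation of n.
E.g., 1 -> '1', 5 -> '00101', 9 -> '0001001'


num_bits = floor(log2(1054)) + 1 = 11
leading_zeros = num_bits - 1 = 10
binary(1054) = 10000011110

Elias gamma(1054) = '0000000000' + '10000011110' = 000000000010000011110 (21 bits)


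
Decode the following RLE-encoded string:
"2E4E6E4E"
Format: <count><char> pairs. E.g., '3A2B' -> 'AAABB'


Expanding each <count><char> pair:
  2E -> 'EE'
  4E -> 'EEEE'
  6E -> 'EEEEEE'
  4E -> 'EEEE'

Decoded = EEEEEEEEEEEEEEEE


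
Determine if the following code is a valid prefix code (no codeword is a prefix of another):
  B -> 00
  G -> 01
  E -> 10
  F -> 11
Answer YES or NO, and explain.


Checking each pair (does one codeword prefix another?):
  B='00' vs G='01': no prefix
  B='00' vs E='10': no prefix
  B='00' vs F='11': no prefix
  G='01' vs B='00': no prefix
  G='01' vs E='10': no prefix
  G='01' vs F='11': no prefix
  E='10' vs B='00': no prefix
  E='10' vs G='01': no prefix
  E='10' vs F='11': no prefix
  F='11' vs B='00': no prefix
  F='11' vs G='01': no prefix
  F='11' vs E='10': no prefix
No violation found over all pairs.

YES -- this is a valid prefix code. No codeword is a prefix of any other codeword.


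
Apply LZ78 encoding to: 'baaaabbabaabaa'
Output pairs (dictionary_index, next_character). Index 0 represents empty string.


LZ78 encoding steps:
Dictionary: {0: ''}
Step 1: w='' (idx 0), next='b' -> output (0, 'b'), add 'b' as idx 1
Step 2: w='' (idx 0), next='a' -> output (0, 'a'), add 'a' as idx 2
Step 3: w='a' (idx 2), next='a' -> output (2, 'a'), add 'aa' as idx 3
Step 4: w='a' (idx 2), next='b' -> output (2, 'b'), add 'ab' as idx 4
Step 5: w='b' (idx 1), next='a' -> output (1, 'a'), add 'ba' as idx 5
Step 6: w='ba' (idx 5), next='a' -> output (5, 'a'), add 'baa' as idx 6
Step 7: w='baa' (idx 6), end of input -> output (6, '')


Encoded: [(0, 'b'), (0, 'a'), (2, 'a'), (2, 'b'), (1, 'a'), (5, 'a'), (6, '')]


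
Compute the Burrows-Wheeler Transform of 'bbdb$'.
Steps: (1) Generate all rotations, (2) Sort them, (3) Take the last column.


Rotations (sorted):
  0: $bbdb -> last char: b
  1: b$bbd -> last char: d
  2: bbdb$ -> last char: $
  3: bdb$b -> last char: b
  4: db$bb -> last char: b


BWT = bd$bb


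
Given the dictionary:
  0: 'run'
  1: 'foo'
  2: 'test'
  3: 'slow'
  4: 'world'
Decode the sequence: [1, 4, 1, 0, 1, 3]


Look up each index in the dictionary:
  1 -> 'foo'
  4 -> 'world'
  1 -> 'foo'
  0 -> 'run'
  1 -> 'foo'
  3 -> 'slow'

Decoded: "foo world foo run foo slow"


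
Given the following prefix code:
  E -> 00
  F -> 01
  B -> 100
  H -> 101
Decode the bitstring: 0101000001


Decoding step by step:
Bits 01 -> F
Bits 01 -> F
Bits 00 -> E
Bits 00 -> E
Bits 01 -> F


Decoded message: FFEEF


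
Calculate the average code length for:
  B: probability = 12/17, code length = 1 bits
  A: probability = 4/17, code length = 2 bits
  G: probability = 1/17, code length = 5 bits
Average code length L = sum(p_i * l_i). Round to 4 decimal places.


Weighted contributions p_i * l_i:
  B: (12/17) * 1 = 12/17
  A: (4/17) * 2 = 8/17
  G: (1/17) * 5 = 5/17
Sum = (12 + 8 + 5)/17 = 25/17

L = 25/17 = 1.4706 bits/symbol


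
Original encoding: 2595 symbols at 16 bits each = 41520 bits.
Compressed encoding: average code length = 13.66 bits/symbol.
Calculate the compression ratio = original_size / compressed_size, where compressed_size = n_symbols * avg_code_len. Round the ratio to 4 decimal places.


original_size = n_symbols * orig_bits = 2595 * 16 = 41520 bits
compressed_size = n_symbols * avg_code_len = 2595 * 13.66 = 35447.7 bits
ratio = original_size / compressed_size = 41520 / 35447.7 = 1.1713

Compression ratio = 1.1713


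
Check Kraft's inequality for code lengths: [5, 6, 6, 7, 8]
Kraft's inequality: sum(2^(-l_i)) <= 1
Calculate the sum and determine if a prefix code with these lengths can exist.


Sum = 2^(-5) + 2^(-6) + 2^(-6) + 2^(-7) + 2^(-8)
    = 0.03125 + 0.015625 + 0.015625 + 0.0078125 + 0.00390625
    = 19/256 = 0.07421875
Since 0.07421875 <= 1, Kraft's inequality IS satisfied.
A prefix code with these lengths CAN exist.

Kraft sum = 0.07421875. Satisfied.


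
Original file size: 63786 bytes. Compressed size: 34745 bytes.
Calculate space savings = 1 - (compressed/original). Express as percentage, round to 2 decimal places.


ratio = compressed/original = 34745/63786 = 0.544712
savings = 1 - ratio = 1 - 0.544712 = 0.455288
as a percentage: 0.455288 * 100 = 45.53%

Space savings = 1 - 34745/63786 = 45.53%


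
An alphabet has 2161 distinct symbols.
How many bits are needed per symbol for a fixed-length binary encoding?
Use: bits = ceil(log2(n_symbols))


log2(2161) = 11.0775
Bracket: 2^11 = 2048 < 2161 <= 2^12 = 4096
So ceil(log2(2161)) = 12

bits = ceil(log2(2161)) = ceil(11.0775) = 12 bits


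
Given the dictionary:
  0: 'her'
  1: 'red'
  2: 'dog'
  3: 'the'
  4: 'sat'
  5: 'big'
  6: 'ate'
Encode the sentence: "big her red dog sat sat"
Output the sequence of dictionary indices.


Look up each word in the dictionary:
  'big' -> 5
  'her' -> 0
  'red' -> 1
  'dog' -> 2
  'sat' -> 4
  'sat' -> 4

Encoded: [5, 0, 1, 2, 4, 4]


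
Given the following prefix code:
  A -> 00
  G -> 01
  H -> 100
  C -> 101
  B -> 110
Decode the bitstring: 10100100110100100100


Decoding step by step:
Bits 101 -> C
Bits 00 -> A
Bits 100 -> H
Bits 110 -> B
Bits 100 -> H
Bits 100 -> H
Bits 100 -> H


Decoded message: CAHBHHH


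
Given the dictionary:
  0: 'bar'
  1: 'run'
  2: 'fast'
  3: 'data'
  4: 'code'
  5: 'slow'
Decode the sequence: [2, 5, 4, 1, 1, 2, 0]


Look up each index in the dictionary:
  2 -> 'fast'
  5 -> 'slow'
  4 -> 'code'
  1 -> 'run'
  1 -> 'run'
  2 -> 'fast'
  0 -> 'bar'

Decoded: "fast slow code run run fast bar"


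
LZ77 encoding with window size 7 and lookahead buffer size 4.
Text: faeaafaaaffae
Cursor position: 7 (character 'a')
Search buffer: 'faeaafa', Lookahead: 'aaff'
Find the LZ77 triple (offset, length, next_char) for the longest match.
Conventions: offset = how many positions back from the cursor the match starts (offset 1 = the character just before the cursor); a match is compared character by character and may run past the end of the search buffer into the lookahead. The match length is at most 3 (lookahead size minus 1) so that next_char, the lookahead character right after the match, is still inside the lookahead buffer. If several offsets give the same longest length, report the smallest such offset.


Try each offset into the search buffer:
  offset=1 (pos 6, char 'a'): match length 2
  offset=2 (pos 5, char 'f'): match length 0
  offset=3 (pos 4, char 'a'): match length 1
  offset=4 (pos 3, char 'a'): match length 3
  offset=5 (pos 2, char 'e'): match length 0
  offset=6 (pos 1, char 'a'): match length 1
  offset=7 (pos 0, char 'f'): match length 0
Longest match has length 3 at offset 4.
next_char = character at position 7 + 3 = 10 -> 'f'

Best match: offset=4, length=3 (matching 'aaf' starting at position 3)
LZ77 triple: (4, 3, 'f')


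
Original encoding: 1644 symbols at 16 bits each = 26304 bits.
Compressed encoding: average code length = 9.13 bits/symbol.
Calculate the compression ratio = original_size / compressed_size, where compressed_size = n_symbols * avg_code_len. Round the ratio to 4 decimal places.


original_size = n_symbols * orig_bits = 1644 * 16 = 26304 bits
compressed_size = n_symbols * avg_code_len = 1644 * 9.13 = 15009.72 bits
ratio = original_size / compressed_size = 26304 / 15009.72 = 1.7525

Compression ratio = 1.7525


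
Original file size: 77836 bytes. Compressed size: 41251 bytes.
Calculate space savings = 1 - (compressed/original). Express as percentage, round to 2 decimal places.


ratio = compressed/original = 41251/77836 = 0.529973
savings = 1 - ratio = 1 - 0.529973 = 0.470027
as a percentage: 0.470027 * 100 = 47.0%

Space savings = 1 - 41251/77836 = 47.0%


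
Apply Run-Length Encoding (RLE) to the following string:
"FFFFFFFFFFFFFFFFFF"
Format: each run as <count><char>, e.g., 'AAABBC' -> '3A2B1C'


Scanning runs left to right:
  i=0: run of 'F' x 18 -> '18F'

RLE = 18F


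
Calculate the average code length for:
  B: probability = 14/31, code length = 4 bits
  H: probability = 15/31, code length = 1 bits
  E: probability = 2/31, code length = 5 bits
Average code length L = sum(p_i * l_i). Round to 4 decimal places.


Weighted contributions p_i * l_i:
  B: (14/31) * 4 = 56/31
  H: (15/31) * 1 = 15/31
  E: (2/31) * 5 = 10/31
Sum = (56 + 15 + 10)/31 = 81/31

L = 81/31 = 2.6129 bits/symbol


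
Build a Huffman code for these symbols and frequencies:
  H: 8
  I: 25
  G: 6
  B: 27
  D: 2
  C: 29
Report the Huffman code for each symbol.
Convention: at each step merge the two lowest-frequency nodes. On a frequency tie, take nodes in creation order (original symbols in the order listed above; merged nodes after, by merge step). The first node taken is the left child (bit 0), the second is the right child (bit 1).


Huffman tree construction:
Step 1: Merge D(2) + G(6) = 8
Step 2: Merge H(8) + (D+G)(8) = 16
Step 3: Merge (H+(D+G))(16) + I(25) = 41
Step 4: Merge B(27) + C(29) = 56
Step 5: Merge ((H+(D+G))+I)(41) + (B+C)(56) = 97
Read each symbol's code off the tree from the root (left child = 0, right child = 1).

Codes:
  H: 000 (length 3)
  I: 01 (length 2)
  G: 0011 (length 4)
  B: 10 (length 2)
  D: 0010 (length 4)
  C: 11 (length 2)
Average code length: 218/97 = 2.2474 bits/symbol


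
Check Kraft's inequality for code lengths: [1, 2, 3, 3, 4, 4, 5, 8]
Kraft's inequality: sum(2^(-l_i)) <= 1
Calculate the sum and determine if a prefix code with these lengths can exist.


Sum = 2^(-1) + 2^(-2) + 2^(-3) + 2^(-3) + 2^(-4) + 2^(-4) + 2^(-5) + 2^(-8)
    = 0.5 + 0.25 + 0.125 + 0.125 + 0.0625 + 0.0625 + 0.03125 + 0.00390625
    = 297/256 = 1.16015625
Since 1.16015625 > 1, Kraft's inequality is NOT satisfied.
A prefix code with these lengths CANNOT exist.

Kraft sum = 1.16015625. Not satisfied.


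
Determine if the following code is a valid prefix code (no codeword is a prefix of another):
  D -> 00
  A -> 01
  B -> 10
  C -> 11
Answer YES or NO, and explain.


Checking each pair (does one codeword prefix another?):
  D='00' vs A='01': no prefix
  D='00' vs B='10': no prefix
  D='00' vs C='11': no prefix
  A='01' vs D='00': no prefix
  A='01' vs B='10': no prefix
  A='01' vs C='11': no prefix
  B='10' vs D='00': no prefix
  B='10' vs A='01': no prefix
  B='10' vs C='11': no prefix
  C='11' vs D='00': no prefix
  C='11' vs A='01': no prefix
  C='11' vs B='10': no prefix
No violation found over all pairs.

YES -- this is a valid prefix code. No codeword is a prefix of any other codeword.


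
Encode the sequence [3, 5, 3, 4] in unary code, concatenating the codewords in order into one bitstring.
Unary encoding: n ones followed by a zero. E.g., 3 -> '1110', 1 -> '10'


Encode each number as n ones followed by a terminating 0:
  3 -> 1110 (4 bits)
  5 -> 111110 (6 bits)
  3 -> 1110 (4 bits)
  4 -> 11110 (5 bits)
Total length = 4 + 6 + 4 + 5 = 19 bits.

Unary([3, 5, 3, 4]) = 1110111110111011110 (19 bits)


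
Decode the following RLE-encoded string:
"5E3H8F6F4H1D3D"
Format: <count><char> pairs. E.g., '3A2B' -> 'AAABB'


Expanding each <count><char> pair:
  5E -> 'EEEEE'
  3H -> 'HHH'
  8F -> 'FFFFFFFF'
  6F -> 'FFFFFF'
  4H -> 'HHHH'
  1D -> 'D'
  3D -> 'DDD'

Decoded = EEEEEHHHFFFFFFFFFFFFFFHHHHDDDD


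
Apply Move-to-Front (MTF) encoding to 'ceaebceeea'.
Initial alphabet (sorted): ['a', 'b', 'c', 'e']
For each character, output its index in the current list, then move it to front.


MTF encoding:
'c': index 2 in ['a', 'b', 'c', 'e'] -> ['c', 'a', 'b', 'e']
'e': index 3 in ['c', 'a', 'b', 'e'] -> ['e', 'c', 'a', 'b']
'a': index 2 in ['e', 'c', 'a', 'b'] -> ['a', 'e', 'c', 'b']
'e': index 1 in ['a', 'e', 'c', 'b'] -> ['e', 'a', 'c', 'b']
'b': index 3 in ['e', 'a', 'c', 'b'] -> ['b', 'e', 'a', 'c']
'c': index 3 in ['b', 'e', 'a', 'c'] -> ['c', 'b', 'e', 'a']
'e': index 2 in ['c', 'b', 'e', 'a'] -> ['e', 'c', 'b', 'a']
'e': index 0 in ['e', 'c', 'b', 'a'] -> ['e', 'c', 'b', 'a']
'e': index 0 in ['e', 'c', 'b', 'a'] -> ['e', 'c', 'b', 'a']
'a': index 3 in ['e', 'c', 'b', 'a'] -> ['a', 'e', 'c', 'b']


Output: [2, 3, 2, 1, 3, 3, 2, 0, 0, 3]


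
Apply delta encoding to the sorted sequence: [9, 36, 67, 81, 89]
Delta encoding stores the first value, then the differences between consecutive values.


First value: 9
Deltas:
  36 - 9 = 27
  67 - 36 = 31
  81 - 67 = 14
  89 - 81 = 8


Delta encoded: [9, 27, 31, 14, 8]


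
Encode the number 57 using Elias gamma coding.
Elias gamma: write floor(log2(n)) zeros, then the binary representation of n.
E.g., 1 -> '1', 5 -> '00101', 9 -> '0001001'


num_bits = floor(log2(57)) + 1 = 6
leading_zeros = num_bits - 1 = 5
binary(57) = 111001

Elias gamma(57) = '00000' + '111001' = 00000111001 (11 bits)


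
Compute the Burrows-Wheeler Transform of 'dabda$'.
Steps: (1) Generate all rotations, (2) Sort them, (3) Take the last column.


Rotations (sorted):
  0: $dabda -> last char: a
  1: a$dabd -> last char: d
  2: abda$d -> last char: d
  3: bda$da -> last char: a
  4: da$dab -> last char: b
  5: dabda$ -> last char: $


BWT = addab$


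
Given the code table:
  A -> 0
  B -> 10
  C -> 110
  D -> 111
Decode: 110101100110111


Decoding:
110 -> C
10 -> B
110 -> C
0 -> A
110 -> C
111 -> D


Result: CBCACD


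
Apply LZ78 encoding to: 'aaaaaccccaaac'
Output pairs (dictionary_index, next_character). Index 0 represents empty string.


LZ78 encoding steps:
Dictionary: {0: ''}
Step 1: w='' (idx 0), next='a' -> output (0, 'a'), add 'a' as idx 1
Step 2: w='a' (idx 1), next='a' -> output (1, 'a'), add 'aa' as idx 2
Step 3: w='aa' (idx 2), next='c' -> output (2, 'c'), add 'aac' as idx 3
Step 4: w='' (idx 0), next='c' -> output (0, 'c'), add 'c' as idx 4
Step 5: w='c' (idx 4), next='c' -> output (4, 'c'), add 'cc' as idx 5
Step 6: w='aa' (idx 2), next='a' -> output (2, 'a'), add 'aaa' as idx 6
Step 7: w='c' (idx 4), end of input -> output (4, '')


Encoded: [(0, 'a'), (1, 'a'), (2, 'c'), (0, 'c'), (4, 'c'), (2, 'a'), (4, '')]


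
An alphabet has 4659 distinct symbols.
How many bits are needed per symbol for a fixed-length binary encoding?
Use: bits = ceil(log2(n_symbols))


log2(4659) = 12.1858
Bracket: 2^12 = 4096 < 4659 <= 2^13 = 8192
So ceil(log2(4659)) = 13

bits = ceil(log2(4659)) = ceil(12.1858) = 13 bits


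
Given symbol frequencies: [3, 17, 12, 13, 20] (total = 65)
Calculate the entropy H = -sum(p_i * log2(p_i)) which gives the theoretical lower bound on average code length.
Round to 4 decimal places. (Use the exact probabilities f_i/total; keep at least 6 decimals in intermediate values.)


Per-symbol terms -p_i * log2(p_i) with p_i = f_i/65:
  p = 3/65 = 0.046154: log2(p) = -4.437405, -p*log2(p) = 0.204803
  p = 17/65 = 0.261538: log2(p) = -1.934905, -p*log2(p) = 0.506052
  p = 12/65 = 0.184615: log2(p) = -2.437405, -p*log2(p) = 0.449983
  p = 13/65 = 0.200000: log2(p) = -2.321928, -p*log2(p) = 0.464386
  p = 20/65 = 0.307692: log2(p) = -1.700440, -p*log2(p) = 0.523212
H = 0.204803 + 0.506052 + 0.449983 + 0.464386 + 0.523212 = 2.148436

H = 2.1484 bits/symbol


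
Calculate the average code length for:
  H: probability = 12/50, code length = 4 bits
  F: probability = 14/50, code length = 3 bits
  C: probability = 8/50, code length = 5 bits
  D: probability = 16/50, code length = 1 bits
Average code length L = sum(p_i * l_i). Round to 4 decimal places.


Weighted contributions p_i * l_i:
  H: (12/50) * 4 = 48/50
  F: (14/50) * 3 = 42/50
  C: (8/50) * 5 = 40/50
  D: (16/50) * 1 = 16/50
Sum = (48 + 42 + 40 + 16)/50 = 146/50

L = 146/50 = 2.9200 bits/symbol


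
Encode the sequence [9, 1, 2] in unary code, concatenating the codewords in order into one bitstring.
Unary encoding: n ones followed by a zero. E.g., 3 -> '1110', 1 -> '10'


Encode each number as n ones followed by a terminating 0:
  9 -> 1111111110 (10 bits)
  1 -> 10 (2 bits)
  2 -> 110 (3 bits)
Total length = 10 + 2 + 3 = 15 bits.

Unary([9, 1, 2]) = 111111111010110 (15 bits)


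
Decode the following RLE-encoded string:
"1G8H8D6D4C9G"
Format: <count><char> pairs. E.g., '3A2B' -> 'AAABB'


Expanding each <count><char> pair:
  1G -> 'G'
  8H -> 'HHHHHHHH'
  8D -> 'DDDDDDDD'
  6D -> 'DDDDDD'
  4C -> 'CCCC'
  9G -> 'GGGGGGGGG'

Decoded = GHHHHHHHHDDDDDDDDDDDDDDCCCCGGGGGGGGG


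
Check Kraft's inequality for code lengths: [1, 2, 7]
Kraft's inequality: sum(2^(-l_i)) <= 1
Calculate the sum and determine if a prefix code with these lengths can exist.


Sum = 2^(-1) + 2^(-2) + 2^(-7)
    = 0.5 + 0.25 + 0.0078125
    = 97/128 = 0.7578125
Since 0.7578125 <= 1, Kraft's inequality IS satisfied.
A prefix code with these lengths CAN exist.

Kraft sum = 0.7578125. Satisfied.


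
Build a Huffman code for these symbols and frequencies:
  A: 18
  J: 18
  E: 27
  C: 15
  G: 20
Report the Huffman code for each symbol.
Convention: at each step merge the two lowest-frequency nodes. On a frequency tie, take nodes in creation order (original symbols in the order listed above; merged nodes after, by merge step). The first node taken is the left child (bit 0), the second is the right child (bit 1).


Huffman tree construction:
Step 1: Merge C(15) + A(18) = 33
Step 2: Merge J(18) + G(20) = 38
Step 3: Merge E(27) + (C+A)(33) = 60
Step 4: Merge (J+G)(38) + (E+(C+A))(60) = 98
Read each symbol's code off the tree from the root (left child = 0, right child = 1).

Codes:
  A: 111 (length 3)
  J: 00 (length 2)
  E: 10 (length 2)
  C: 110 (length 3)
  G: 01 (length 2)
Average code length: 229/98 = 2.3367 bits/symbol


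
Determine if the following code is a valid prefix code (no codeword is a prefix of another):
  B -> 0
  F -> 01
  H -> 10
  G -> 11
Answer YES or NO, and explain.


Checking each pair (does one codeword prefix another?):
  B='0' vs F='01': prefix -- VIOLATION

NO -- this is NOT a valid prefix code. B (0) is a prefix of F (01).


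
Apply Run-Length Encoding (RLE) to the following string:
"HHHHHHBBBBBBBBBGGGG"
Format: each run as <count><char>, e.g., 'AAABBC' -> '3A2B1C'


Scanning runs left to right:
  i=0: run of 'H' x 6 -> '6H'
  i=6: run of 'B' x 9 -> '9B'
  i=15: run of 'G' x 4 -> '4G'

RLE = 6H9B4G


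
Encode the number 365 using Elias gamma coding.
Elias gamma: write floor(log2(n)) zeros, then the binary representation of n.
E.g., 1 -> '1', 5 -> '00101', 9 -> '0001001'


num_bits = floor(log2(365)) + 1 = 9
leading_zeros = num_bits - 1 = 8
binary(365) = 101101101

Elias gamma(365) = '00000000' + '101101101' = 00000000101101101 (17 bits)


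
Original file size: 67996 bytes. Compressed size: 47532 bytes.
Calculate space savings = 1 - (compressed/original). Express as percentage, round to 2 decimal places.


ratio = compressed/original = 47532/67996 = 0.699041
savings = 1 - ratio = 1 - 0.699041 = 0.300959
as a percentage: 0.300959 * 100 = 30.1%

Space savings = 1 - 47532/67996 = 30.1%


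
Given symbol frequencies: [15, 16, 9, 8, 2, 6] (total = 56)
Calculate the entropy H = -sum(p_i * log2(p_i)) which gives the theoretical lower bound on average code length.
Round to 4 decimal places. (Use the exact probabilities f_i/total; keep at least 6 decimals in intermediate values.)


Per-symbol terms -p_i * log2(p_i) with p_i = f_i/56:
  p = 15/56 = 0.267857: log2(p) = -1.900464, -p*log2(p) = 0.509053
  p = 16/56 = 0.285714: log2(p) = -1.807355, -p*log2(p) = 0.516387
  p = 9/56 = 0.160714: log2(p) = -2.637430, -p*log2(p) = 0.423873
  p = 8/56 = 0.142857: log2(p) = -2.807355, -p*log2(p) = 0.401051
  p = 2/56 = 0.035714: log2(p) = -4.807355, -p*log2(p) = 0.171691
  p = 6/56 = 0.107143: log2(p) = -3.222392, -p*log2(p) = 0.345256
H = 0.509053 + 0.516387 + 0.423873 + 0.401051 + 0.171691 + 0.345256 = 2.367311

H = 2.3673 bits/symbol


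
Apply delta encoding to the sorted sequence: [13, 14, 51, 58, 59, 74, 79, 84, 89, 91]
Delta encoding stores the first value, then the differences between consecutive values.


First value: 13
Deltas:
  14 - 13 = 1
  51 - 14 = 37
  58 - 51 = 7
  59 - 58 = 1
  74 - 59 = 15
  79 - 74 = 5
  84 - 79 = 5
  89 - 84 = 5
  91 - 89 = 2


Delta encoded: [13, 1, 37, 7, 1, 15, 5, 5, 5, 2]


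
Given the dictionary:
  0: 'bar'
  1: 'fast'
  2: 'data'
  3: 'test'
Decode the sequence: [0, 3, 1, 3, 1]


Look up each index in the dictionary:
  0 -> 'bar'
  3 -> 'test'
  1 -> 'fast'
  3 -> 'test'
  1 -> 'fast'

Decoded: "bar test fast test fast"


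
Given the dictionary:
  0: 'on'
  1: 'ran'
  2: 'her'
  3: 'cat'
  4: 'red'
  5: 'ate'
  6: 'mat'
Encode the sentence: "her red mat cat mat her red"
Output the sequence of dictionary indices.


Look up each word in the dictionary:
  'her' -> 2
  'red' -> 4
  'mat' -> 6
  'cat' -> 3
  'mat' -> 6
  'her' -> 2
  'red' -> 4

Encoded: [2, 4, 6, 3, 6, 2, 4]


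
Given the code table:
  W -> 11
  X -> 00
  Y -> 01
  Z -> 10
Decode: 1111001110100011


Decoding:
11 -> W
11 -> W
00 -> X
11 -> W
10 -> Z
10 -> Z
00 -> X
11 -> W


Result: WWXWZZXW


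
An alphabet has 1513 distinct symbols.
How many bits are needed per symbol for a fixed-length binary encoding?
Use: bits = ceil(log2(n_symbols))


log2(1513) = 10.5632
Bracket: 2^10 = 1024 < 1513 <= 2^11 = 2048
So ceil(log2(1513)) = 11

bits = ceil(log2(1513)) = ceil(10.5632) = 11 bits


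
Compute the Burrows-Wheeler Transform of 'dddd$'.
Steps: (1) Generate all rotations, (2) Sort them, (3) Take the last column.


Rotations (sorted):
  0: $dddd -> last char: d
  1: d$ddd -> last char: d
  2: dd$dd -> last char: d
  3: ddd$d -> last char: d
  4: dddd$ -> last char: $


BWT = dddd$


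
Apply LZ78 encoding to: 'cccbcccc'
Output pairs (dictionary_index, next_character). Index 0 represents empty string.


LZ78 encoding steps:
Dictionary: {0: ''}
Step 1: w='' (idx 0), next='c' -> output (0, 'c'), add 'c' as idx 1
Step 2: w='c' (idx 1), next='c' -> output (1, 'c'), add 'cc' as idx 2
Step 3: w='' (idx 0), next='b' -> output (0, 'b'), add 'b' as idx 3
Step 4: w='cc' (idx 2), next='c' -> output (2, 'c'), add 'ccc' as idx 4
Step 5: w='c' (idx 1), end of input -> output (1, '')


Encoded: [(0, 'c'), (1, 'c'), (0, 'b'), (2, 'c'), (1, '')]


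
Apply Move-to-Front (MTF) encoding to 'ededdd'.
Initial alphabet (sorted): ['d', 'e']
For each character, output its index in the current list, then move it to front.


MTF encoding:
'e': index 1 in ['d', 'e'] -> ['e', 'd']
'd': index 1 in ['e', 'd'] -> ['d', 'e']
'e': index 1 in ['d', 'e'] -> ['e', 'd']
'd': index 1 in ['e', 'd'] -> ['d', 'e']
'd': index 0 in ['d', 'e'] -> ['d', 'e']
'd': index 0 in ['d', 'e'] -> ['d', 'e']


Output: [1, 1, 1, 1, 0, 0]


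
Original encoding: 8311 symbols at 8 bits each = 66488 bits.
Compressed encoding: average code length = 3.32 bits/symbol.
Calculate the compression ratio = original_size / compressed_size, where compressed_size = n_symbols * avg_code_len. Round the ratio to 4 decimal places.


original_size = n_symbols * orig_bits = 8311 * 8 = 66488 bits
compressed_size = n_symbols * avg_code_len = 8311 * 3.32 = 27592.52 bits
ratio = original_size / compressed_size = 66488 / 27592.52 = 2.4096

Compression ratio = 2.4096


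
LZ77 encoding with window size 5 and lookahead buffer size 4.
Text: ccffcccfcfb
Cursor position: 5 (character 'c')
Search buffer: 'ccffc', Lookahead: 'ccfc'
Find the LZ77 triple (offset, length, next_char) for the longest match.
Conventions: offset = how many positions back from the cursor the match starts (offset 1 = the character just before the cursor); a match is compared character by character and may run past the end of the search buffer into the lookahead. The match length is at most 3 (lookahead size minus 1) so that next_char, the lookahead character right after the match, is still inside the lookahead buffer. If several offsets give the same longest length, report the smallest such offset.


Try each offset into the search buffer:
  offset=1 (pos 4, char 'c'): match length 2
  offset=2 (pos 3, char 'f'): match length 0
  offset=3 (pos 2, char 'f'): match length 0
  offset=4 (pos 1, char 'c'): match length 1
  offset=5 (pos 0, char 'c'): match length 3
Longest match has length 3 at offset 5.
next_char = character at position 5 + 3 = 8 -> 'c'

Best match: offset=5, length=3 (matching 'ccf' starting at position 0)
LZ77 triple: (5, 3, 'c')


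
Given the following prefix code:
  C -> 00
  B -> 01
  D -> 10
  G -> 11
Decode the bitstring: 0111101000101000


Decoding step by step:
Bits 01 -> B
Bits 11 -> G
Bits 10 -> D
Bits 10 -> D
Bits 00 -> C
Bits 10 -> D
Bits 10 -> D
Bits 00 -> C


Decoded message: BGDDCDDC


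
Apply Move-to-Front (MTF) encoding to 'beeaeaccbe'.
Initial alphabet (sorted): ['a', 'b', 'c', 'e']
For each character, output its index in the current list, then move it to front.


MTF encoding:
'b': index 1 in ['a', 'b', 'c', 'e'] -> ['b', 'a', 'c', 'e']
'e': index 3 in ['b', 'a', 'c', 'e'] -> ['e', 'b', 'a', 'c']
'e': index 0 in ['e', 'b', 'a', 'c'] -> ['e', 'b', 'a', 'c']
'a': index 2 in ['e', 'b', 'a', 'c'] -> ['a', 'e', 'b', 'c']
'e': index 1 in ['a', 'e', 'b', 'c'] -> ['e', 'a', 'b', 'c']
'a': index 1 in ['e', 'a', 'b', 'c'] -> ['a', 'e', 'b', 'c']
'c': index 3 in ['a', 'e', 'b', 'c'] -> ['c', 'a', 'e', 'b']
'c': index 0 in ['c', 'a', 'e', 'b'] -> ['c', 'a', 'e', 'b']
'b': index 3 in ['c', 'a', 'e', 'b'] -> ['b', 'c', 'a', 'e']
'e': index 3 in ['b', 'c', 'a', 'e'] -> ['e', 'b', 'c', 'a']


Output: [1, 3, 0, 2, 1, 1, 3, 0, 3, 3]


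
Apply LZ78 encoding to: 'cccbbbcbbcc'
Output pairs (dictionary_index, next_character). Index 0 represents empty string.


LZ78 encoding steps:
Dictionary: {0: ''}
Step 1: w='' (idx 0), next='c' -> output (0, 'c'), add 'c' as idx 1
Step 2: w='c' (idx 1), next='c' -> output (1, 'c'), add 'cc' as idx 2
Step 3: w='' (idx 0), next='b' -> output (0, 'b'), add 'b' as idx 3
Step 4: w='b' (idx 3), next='b' -> output (3, 'b'), add 'bb' as idx 4
Step 5: w='c' (idx 1), next='b' -> output (1, 'b'), add 'cb' as idx 5
Step 6: w='b' (idx 3), next='c' -> output (3, 'c'), add 'bc' as idx 6
Step 7: w='c' (idx 1), end of input -> output (1, '')


Encoded: [(0, 'c'), (1, 'c'), (0, 'b'), (3, 'b'), (1, 'b'), (3, 'c'), (1, '')]


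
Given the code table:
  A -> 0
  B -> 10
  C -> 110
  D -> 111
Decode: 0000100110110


Decoding:
0 -> A
0 -> A
0 -> A
0 -> A
10 -> B
0 -> A
110 -> C
110 -> C


Result: AAAABACC


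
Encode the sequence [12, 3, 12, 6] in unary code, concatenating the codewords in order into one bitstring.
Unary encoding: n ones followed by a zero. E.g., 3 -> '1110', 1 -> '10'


Encode each number as n ones followed by a terminating 0:
  12 -> 1111111111110 (13 bits)
  3 -> 1110 (4 bits)
  12 -> 1111111111110 (13 bits)
  6 -> 1111110 (7 bits)
Total length = 13 + 4 + 13 + 7 = 37 bits.

Unary([12, 3, 12, 6]) = 1111111111110111011111111111101111110 (37 bits)


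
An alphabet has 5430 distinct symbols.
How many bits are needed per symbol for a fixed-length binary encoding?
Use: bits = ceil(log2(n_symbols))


log2(5430) = 12.4067
Bracket: 2^12 = 4096 < 5430 <= 2^13 = 8192
So ceil(log2(5430)) = 13

bits = ceil(log2(5430)) = ceil(12.4067) = 13 bits


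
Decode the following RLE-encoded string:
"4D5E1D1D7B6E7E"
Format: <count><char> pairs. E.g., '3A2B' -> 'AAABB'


Expanding each <count><char> pair:
  4D -> 'DDDD'
  5E -> 'EEEEE'
  1D -> 'D'
  1D -> 'D'
  7B -> 'BBBBBBB'
  6E -> 'EEEEEE'
  7E -> 'EEEEEEE'

Decoded = DDDDEEEEEDDBBBBBBBEEEEEEEEEEEEE


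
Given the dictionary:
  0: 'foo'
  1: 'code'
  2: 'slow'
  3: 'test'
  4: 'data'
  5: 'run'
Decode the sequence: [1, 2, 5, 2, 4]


Look up each index in the dictionary:
  1 -> 'code'
  2 -> 'slow'
  5 -> 'run'
  2 -> 'slow'
  4 -> 'data'

Decoded: "code slow run slow data"


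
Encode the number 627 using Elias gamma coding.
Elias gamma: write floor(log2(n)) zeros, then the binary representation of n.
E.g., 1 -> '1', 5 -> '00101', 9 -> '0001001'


num_bits = floor(log2(627)) + 1 = 10
leading_zeros = num_bits - 1 = 9
binary(627) = 1001110011

Elias gamma(627) = '000000000' + '1001110011' = 0000000001001110011 (19 bits)


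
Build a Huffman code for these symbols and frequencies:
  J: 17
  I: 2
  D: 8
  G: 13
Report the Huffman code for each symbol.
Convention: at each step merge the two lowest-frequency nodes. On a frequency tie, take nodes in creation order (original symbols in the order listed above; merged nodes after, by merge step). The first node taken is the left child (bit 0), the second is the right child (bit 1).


Huffman tree construction:
Step 1: Merge I(2) + D(8) = 10
Step 2: Merge (I+D)(10) + G(13) = 23
Step 3: Merge J(17) + ((I+D)+G)(23) = 40
Read each symbol's code off the tree from the root (left child = 0, right child = 1).

Codes:
  J: 0 (length 1)
  I: 100 (length 3)
  D: 101 (length 3)
  G: 11 (length 2)
Average code length: 73/40 = 1.8250 bits/symbol


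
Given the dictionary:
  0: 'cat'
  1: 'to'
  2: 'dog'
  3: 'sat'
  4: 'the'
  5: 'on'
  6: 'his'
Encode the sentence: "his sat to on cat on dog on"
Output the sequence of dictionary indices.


Look up each word in the dictionary:
  'his' -> 6
  'sat' -> 3
  'to' -> 1
  'on' -> 5
  'cat' -> 0
  'on' -> 5
  'dog' -> 2
  'on' -> 5

Encoded: [6, 3, 1, 5, 0, 5, 2, 5]


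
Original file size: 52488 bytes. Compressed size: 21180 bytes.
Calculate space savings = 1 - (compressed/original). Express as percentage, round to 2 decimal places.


ratio = compressed/original = 21180/52488 = 0.403521
savings = 1 - ratio = 1 - 0.403521 = 0.596479
as a percentage: 0.596479 * 100 = 59.65%

Space savings = 1 - 21180/52488 = 59.65%


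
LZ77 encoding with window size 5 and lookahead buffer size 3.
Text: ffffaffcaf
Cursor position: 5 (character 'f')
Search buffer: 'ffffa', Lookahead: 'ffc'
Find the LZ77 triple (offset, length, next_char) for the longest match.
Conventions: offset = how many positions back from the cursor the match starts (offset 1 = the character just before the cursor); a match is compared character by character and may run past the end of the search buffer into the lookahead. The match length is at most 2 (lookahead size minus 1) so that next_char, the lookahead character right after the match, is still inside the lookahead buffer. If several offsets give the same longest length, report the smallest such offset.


Try each offset into the search buffer:
  offset=1 (pos 4, char 'a'): match length 0
  offset=2 (pos 3, char 'f'): match length 1
  offset=3 (pos 2, char 'f'): match length 2
  offset=4 (pos 1, char 'f'): match length 2
  offset=5 (pos 0, char 'f'): match length 2
Longest match has length 2, found at offsets 3, 4, 5; take the smallest, offset 3.
next_char = character at position 5 + 2 = 7 -> 'c'

Best match: offset=3, length=2 (matching 'ff' starting at position 2)
LZ77 triple: (3, 2, 'c')


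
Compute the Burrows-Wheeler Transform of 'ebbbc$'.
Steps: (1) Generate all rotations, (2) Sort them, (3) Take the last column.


Rotations (sorted):
  0: $ebbbc -> last char: c
  1: bbbc$e -> last char: e
  2: bbc$eb -> last char: b
  3: bc$ebb -> last char: b
  4: c$ebbb -> last char: b
  5: ebbbc$ -> last char: $


BWT = cebbb$


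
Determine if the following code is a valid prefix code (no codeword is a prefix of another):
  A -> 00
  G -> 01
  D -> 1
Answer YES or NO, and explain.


Checking each pair (does one codeword prefix another?):
  A='00' vs G='01': no prefix
  A='00' vs D='1': no prefix
  G='01' vs A='00': no prefix
  G='01' vs D='1': no prefix
  D='1' vs A='00': no prefix
  D='1' vs G='01': no prefix
No violation found over all pairs.

YES -- this is a valid prefix code. No codeword is a prefix of any other codeword.


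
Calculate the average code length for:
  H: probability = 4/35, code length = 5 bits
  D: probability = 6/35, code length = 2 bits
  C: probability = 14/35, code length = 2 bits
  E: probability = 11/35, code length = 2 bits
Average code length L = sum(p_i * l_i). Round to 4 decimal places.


Weighted contributions p_i * l_i:
  H: (4/35) * 5 = 20/35
  D: (6/35) * 2 = 12/35
  C: (14/35) * 2 = 28/35
  E: (11/35) * 2 = 22/35
Sum = (20 + 12 + 28 + 22)/35 = 82/35

L = 82/35 = 2.3429 bits/symbol


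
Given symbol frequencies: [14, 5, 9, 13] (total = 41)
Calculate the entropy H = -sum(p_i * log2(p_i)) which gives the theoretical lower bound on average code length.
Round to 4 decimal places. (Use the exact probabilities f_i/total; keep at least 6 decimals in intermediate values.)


Per-symbol terms -p_i * log2(p_i) with p_i = f_i/41:
  p = 14/41 = 0.341463: log2(p) = -1.550197, -p*log2(p) = 0.529336
  p = 5/41 = 0.121951: log2(p) = -3.035624, -p*log2(p) = 0.370198
  p = 9/41 = 0.219512: log2(p) = -2.187627, -p*log2(p) = 0.480211
  p = 13/41 = 0.317073: log2(p) = -1.657112, -p*log2(p) = 0.525426
H = 0.529336 + 0.370198 + 0.480211 + 0.525426 = 1.905171

H = 1.9052 bits/symbol


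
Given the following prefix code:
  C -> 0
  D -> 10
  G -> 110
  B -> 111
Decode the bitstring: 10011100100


Decoding step by step:
Bits 10 -> D
Bits 0 -> C
Bits 111 -> B
Bits 0 -> C
Bits 0 -> C
Bits 10 -> D
Bits 0 -> C


Decoded message: DCBCCDC


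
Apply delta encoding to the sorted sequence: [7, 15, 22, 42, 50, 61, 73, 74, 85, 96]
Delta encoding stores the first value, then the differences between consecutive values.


First value: 7
Deltas:
  15 - 7 = 8
  22 - 15 = 7
  42 - 22 = 20
  50 - 42 = 8
  61 - 50 = 11
  73 - 61 = 12
  74 - 73 = 1
  85 - 74 = 11
  96 - 85 = 11


Delta encoded: [7, 8, 7, 20, 8, 11, 12, 1, 11, 11]


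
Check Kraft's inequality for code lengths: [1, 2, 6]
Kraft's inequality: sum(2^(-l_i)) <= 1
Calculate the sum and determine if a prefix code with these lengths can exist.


Sum = 2^(-1) + 2^(-2) + 2^(-6)
    = 0.5 + 0.25 + 0.015625
    = 49/64 = 0.765625
Since 0.765625 <= 1, Kraft's inequality IS satisfied.
A prefix code with these lengths CAN exist.

Kraft sum = 0.765625. Satisfied.


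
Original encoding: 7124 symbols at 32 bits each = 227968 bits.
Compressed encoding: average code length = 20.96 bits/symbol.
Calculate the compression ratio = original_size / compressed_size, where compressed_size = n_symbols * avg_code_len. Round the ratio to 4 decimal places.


original_size = n_symbols * orig_bits = 7124 * 32 = 227968 bits
compressed_size = n_symbols * avg_code_len = 7124 * 20.96 = 149319.04 bits
ratio = original_size / compressed_size = 227968 / 149319.04 = 1.5267

Compression ratio = 1.5267


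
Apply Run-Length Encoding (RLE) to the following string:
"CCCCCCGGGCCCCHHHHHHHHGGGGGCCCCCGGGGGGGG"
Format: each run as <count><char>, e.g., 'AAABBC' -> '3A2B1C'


Scanning runs left to right:
  i=0: run of 'C' x 6 -> '6C'
  i=6: run of 'G' x 3 -> '3G'
  i=9: run of 'C' x 4 -> '4C'
  i=13: run of 'H' x 8 -> '8H'
  i=21: run of 'G' x 5 -> '5G'
  i=26: run of 'C' x 5 -> '5C'
  i=31: run of 'G' x 8 -> '8G'

RLE = 6C3G4C8H5G5C8G


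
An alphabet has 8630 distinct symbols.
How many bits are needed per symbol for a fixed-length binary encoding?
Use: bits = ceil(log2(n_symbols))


log2(8630) = 13.0751
Bracket: 2^13 = 8192 < 8630 <= 2^14 = 16384
So ceil(log2(8630)) = 14

bits = ceil(log2(8630)) = ceil(13.0751) = 14 bits


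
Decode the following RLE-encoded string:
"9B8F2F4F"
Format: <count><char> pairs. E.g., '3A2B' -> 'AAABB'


Expanding each <count><char> pair:
  9B -> 'BBBBBBBBB'
  8F -> 'FFFFFFFF'
  2F -> 'FF'
  4F -> 'FFFF'

Decoded = BBBBBBBBBFFFFFFFFFFFFFF


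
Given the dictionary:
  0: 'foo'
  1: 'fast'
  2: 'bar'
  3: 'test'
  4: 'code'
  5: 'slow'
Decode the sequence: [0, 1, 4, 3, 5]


Look up each index in the dictionary:
  0 -> 'foo'
  1 -> 'fast'
  4 -> 'code'
  3 -> 'test'
  5 -> 'slow'

Decoded: "foo fast code test slow"


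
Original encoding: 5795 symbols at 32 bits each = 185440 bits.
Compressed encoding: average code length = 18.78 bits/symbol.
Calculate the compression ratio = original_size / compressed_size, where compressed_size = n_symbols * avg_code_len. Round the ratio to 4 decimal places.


original_size = n_symbols * orig_bits = 5795 * 32 = 185440 bits
compressed_size = n_symbols * avg_code_len = 5795 * 18.78 = 108830.1 bits
ratio = original_size / compressed_size = 185440 / 108830.1 = 1.7039

Compression ratio = 1.7039
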